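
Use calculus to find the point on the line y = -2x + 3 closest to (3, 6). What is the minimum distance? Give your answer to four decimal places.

Minimize D(x)^2 = (x - 3)^2 + (-2x - 3)^2.
d/dx[D^2] = 2(x - 3) + 2·(-2)·(-2x - 3) = 0 ⇒ x = -3/5.
Then y = 21/5 and the distance is √(81/5) ≈ 4.0249.

4.0249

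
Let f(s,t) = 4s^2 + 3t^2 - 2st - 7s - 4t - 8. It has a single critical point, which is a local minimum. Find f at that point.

-619/44

∂f/∂s = 8s - 2t - 7 = 0 and ∂f/∂t = -2s + 6t - 4 = 0, so (s, t) = (25/22, 23/22).
The Hessian has f_{ss} = 8, f_{tt} = 6, f_{st} = -2, giving D = 44 > 0 with f_{ss} > 0, so the point is a local minimum.
f(25/22, 23/22) = -619/44.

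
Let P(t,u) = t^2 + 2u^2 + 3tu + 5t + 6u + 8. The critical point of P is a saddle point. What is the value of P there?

4

∂P/∂t = 2t + 3u + 5 = 0 and ∂P/∂u = 3t + 4u + 6 = 0, so (t, u) = (2, -3).
The Hessian has P_{tt} = 2, P_{uu} = 4, P_{tu} = 3, giving D = -1 < 0, so the point is a saddle point.
P(2, -3) = 4.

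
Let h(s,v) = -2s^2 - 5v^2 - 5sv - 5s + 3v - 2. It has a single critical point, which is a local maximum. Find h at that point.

∂h/∂s = -4s - 5v - 5 = 0 and ∂h/∂v = -5s - 10v + 3 = 0, so (s, v) = (-13/3, 37/15).
The Hessian has h_{ss} = -4, h_{vv} = -10, h_{sv} = -5, giving D = 15 > 0 with h_{ss} < 0, so the point is a local maximum.
h(-13/3, 37/15) = 188/15.

188/15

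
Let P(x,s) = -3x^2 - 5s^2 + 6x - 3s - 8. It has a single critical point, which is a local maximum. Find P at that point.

-91/20

∂P/∂x = -6x + 6 = 0 and ∂P/∂s = -10s - 3 = 0, so (x, s) = (1, -3/10).
The Hessian has P_{xx} = -6, P_{ss} = -10, P_{xs} = 0, giving D = 60 > 0 with P_{xx} < 0, so the point is a local maximum.
P(1, -3/10) = -91/20.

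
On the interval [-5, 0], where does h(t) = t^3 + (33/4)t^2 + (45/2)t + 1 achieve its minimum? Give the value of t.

-5

Differentiating, h'(t) = 3t^2 + (33/2)t + 45/2; which vanishes at t = -3 and t = -5/2.
Evaluating at the critical points and endpoints: h(-5) = -121/4,  h(-3) = -77/4,  h(-5/2) = -309/16,  h(0) = 1.
Hence the absolute minimum is -121/4 at t = -5.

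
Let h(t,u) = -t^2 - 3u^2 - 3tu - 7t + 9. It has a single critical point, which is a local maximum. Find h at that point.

∂h/∂t = -2t - 3u - 7 = 0 and ∂h/∂u = -3t - 6u = 0, so (t, u) = (-14, 7).
The Hessian has h_{tt} = -2, h_{uu} = -6, h_{tu} = -3, giving D = 3 > 0 with h_{tt} < 0, so the point is a local maximum.
h(-14, 7) = 58.

58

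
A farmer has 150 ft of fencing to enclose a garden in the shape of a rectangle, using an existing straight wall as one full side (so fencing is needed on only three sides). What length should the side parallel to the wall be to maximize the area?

Let the sides perpendicular to the wall have length x and the parallel side y, so 2x + y = 150 and the area is A = xy = x(150 − 2x).
A'(x) = 150 − 4x = 0 gives x = 75/2, and A''(x) = −4 < 0 confirms a maximum.
Then y = 150 − 2·75/2 = 75 and A = 5625/2.

75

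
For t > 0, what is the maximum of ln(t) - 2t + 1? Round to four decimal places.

f'(t) = 1/t − 2 = 0 gives t = 1/2.
f''(t) = -1/t², which is negative for t > 0, so this is a local maximum.
f(1/2) = 1·ln(1/2) - 1 + 1 ≈ -0.6931.

-0.6931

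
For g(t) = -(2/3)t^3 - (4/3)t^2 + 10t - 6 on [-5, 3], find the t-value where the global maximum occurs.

The derivative is -2t^2 - (8/3)t + 10, which vanishes at t = -3 and t = 5/3.
Candidates: g(-5) = -6,  g(-3) = -30,  g(5/3) = 314/81,  g(3) = -6.
Hence the absolute maximum is 314/81 at t = 5/3.

5/3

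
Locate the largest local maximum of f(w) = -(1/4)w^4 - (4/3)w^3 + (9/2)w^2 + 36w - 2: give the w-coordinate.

3

f'(w) = -w^3 - 4w^2 + 9w + 36. Setting f'(w) = 0 gives w ∈ {-4, -3, 3}.
f''(w) = -3w^2 - 8w + 9. f''(-4) = -7 < 0 ⇒ local maximum; f''(-3) = 6 > 0 ⇒ local minimum; f''(3) = -42 < 0 ⇒ local maximum.
Thus f has its largest local maximum at w = 3, with value 361/4.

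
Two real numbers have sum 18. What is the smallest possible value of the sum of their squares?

With a + b = 18, a^2 + b^2 = a^2 + (18 − a)^2.
The derivative 2a − 2(18 − a) = 4a − 36 vanishes at a = 9; second derivative 4 > 0, a minimum.
The minimum is 2·(9)^2 = 162.

162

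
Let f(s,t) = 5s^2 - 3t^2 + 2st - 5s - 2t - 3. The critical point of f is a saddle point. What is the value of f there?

∂f/∂s = 10s + 2t - 5 = 0 and ∂f/∂t = 2s - 6t - 2 = 0, so (s, t) = (17/32, -5/32).
The Hessian has f_{ss} = 10, f_{tt} = -6, f_{st} = 2, giving D = -64 < 0, so the point is a saddle point.
f(17/32, -5/32) = -267/64.

-267/64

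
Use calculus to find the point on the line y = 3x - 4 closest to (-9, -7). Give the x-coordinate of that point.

Minimize D(x)^2 = (x + 9)^2 + (3x + 3)^2.
d/dx[D^2] = 2(x + 9) + 2·3·(3x + 3) = 0 ⇒ x = -9/5.
Then y = -47/5 and the distance is √(288/5) ≈ 7.5895.

-9/5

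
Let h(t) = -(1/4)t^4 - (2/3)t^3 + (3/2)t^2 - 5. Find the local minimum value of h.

h'(t) = -t^3 - 2t^2 + 3t = 0 at t = -3, 0, 1.
Since h''(t) = -3t^2 - 4t + 3, we get h''(-3) = -12 < 0 ⇒ local maximum; h''(0) = 3 > 0 ⇒ local minimum; h''(1) = -4 < 0 ⇒ local maximum.
Thus h has its local minimum at t = 0, with value -5.

-5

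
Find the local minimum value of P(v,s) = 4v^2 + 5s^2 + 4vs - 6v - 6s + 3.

∂P/∂v = 8v + 4s - 6 = 0 and ∂P/∂s = 4v + 10s - 6 = 0, so (v, s) = (9/16, 3/8).
The Hessian has P_{vv} = 8, P_{ss} = 10, P_{vs} = 4, giving D = 64 > 0 with P_{vv} > 0, so the point is a local minimum.
P(9/16, 3/8) = 3/16.

3/16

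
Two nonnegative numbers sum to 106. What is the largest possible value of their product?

With x + y = 106, the product is P(x) = x(106 − x).
P'(x) = 106 − 2x = 0 gives x = 53; P'' = −2 < 0, so this is the maximum.
P = 53·53 = 2809.

2809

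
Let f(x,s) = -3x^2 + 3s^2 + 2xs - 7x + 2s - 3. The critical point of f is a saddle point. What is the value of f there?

43/40

∂f/∂x = -6x + 2s - 7 = 0 and ∂f/∂s = 2x + 6s + 2 = 0, so (x, s) = (-23/20, 1/20).
The Hessian has f_{xx} = -6, f_{ss} = 6, f_{xs} = 2, giving D = -40 < 0, so the point is a saddle point.
f(-23/20, 1/20) = 43/40.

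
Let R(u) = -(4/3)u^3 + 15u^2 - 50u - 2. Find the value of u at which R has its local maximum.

5

R'(u) = -4u^2 + 30u - 50 = 0 at u = 5/2, 5.
R''(u) = -8u + 30. R''(5/2) = 10 > 0 ⇒ local minimum; R''(5) = -10 < 0 ⇒ local maximum.
The local maximum is R(5) = -131/3.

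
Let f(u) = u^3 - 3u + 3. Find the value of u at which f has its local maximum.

-1

f'(u) = 3u^2 - 3 = 0 at u = -1, 1.
Second-derivative test with f''(u) = 6u: f''(-1) = -6 < 0 ⇒ local maximum; f''(1) = 6 > 0 ⇒ local minimum.
The local maximum is f(-1) = 5.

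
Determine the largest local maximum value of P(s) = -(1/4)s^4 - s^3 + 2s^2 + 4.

Critical points: P'(s) = -s^3 - 3s^2 + 4s vanishes at s = -4, 0, 1.
P''(s) = -3s^2 - 6s + 4. P''(-4) = -20 < 0 ⇒ local maximum; P''(0) = 4 > 0 ⇒ local minimum; P''(1) = -5 < 0 ⇒ local maximum.
So the largest local maximum value is P(-4) = 36.

36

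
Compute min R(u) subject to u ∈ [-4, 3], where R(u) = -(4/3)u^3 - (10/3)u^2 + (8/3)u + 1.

R'(u) = -4u^2 - (20/3)u + 8/3, which vanishes at u = -2 and u = 1/3.
Candidates: R(-4) = 67/3; R(-2) = -7; R(1/3) = 119/81; R(3) = -57.
So the minimum is R(3) = -57.

-57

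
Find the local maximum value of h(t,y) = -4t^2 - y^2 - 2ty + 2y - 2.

∂h/∂t = -8t - 2y = 0 and ∂h/∂y = -2t - 2y + 2 = 0, so (t, y) = (-1/3, 4/3).
The Hessian has h_{tt} = -8, h_{yy} = -2, h_{ty} = -2, giving D = 12 > 0 with h_{tt} < 0, so the point is a local maximum.
h(-1/3, 4/3) = -2/3.

-2/3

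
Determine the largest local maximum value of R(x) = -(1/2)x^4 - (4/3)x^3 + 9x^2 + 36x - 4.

R'(x) = -2x^3 - 4x^2 + 18x + 36. Setting R'(x) = 0 gives x ∈ {-3, -2, 3}.
R''(x) = -6x^2 - 8x + 18. R''(-3) = -12 < 0 ⇒ local maximum; R''(-2) = 10 > 0 ⇒ local minimum; R''(3) = -60 < 0 ⇒ local maximum.
Thus R has its largest local maximum at x = 3, with value 217/2.

217/2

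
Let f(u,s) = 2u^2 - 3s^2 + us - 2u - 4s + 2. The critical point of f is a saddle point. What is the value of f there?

62/25

∂f/∂u = 4u + s - 2 = 0 and ∂f/∂s = u - 6s - 4 = 0, so (u, s) = (16/25, -14/25).
The Hessian has f_{uu} = 4, f_{ss} = -6, f_{us} = 1, giving D = -25 < 0, so the point is a saddle point.
f(16/25, -14/25) = 62/25.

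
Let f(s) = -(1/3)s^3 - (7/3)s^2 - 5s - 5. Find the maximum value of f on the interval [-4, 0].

f'(s) = -s^2 - (14/3)s - 5, which vanishes at s = -3 and s = -5/3.
Compare values at every candidate in [-4, 0]: f(-4) = -1, f(-3) = -2, f(-5/3) = -130/81, f(0) = -5.
Hence the absolute maximum is -1 at s = -4.

-1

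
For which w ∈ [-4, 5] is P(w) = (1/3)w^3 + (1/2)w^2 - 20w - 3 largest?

-4

P'(w) = w^2 + w - 20, whose only zero in [-4, 5] is w = 4.
Compare values at every candidate in [-4, 5]: P(-4) = 191/3; P(4) = -161/3; P(5) = -293/6.
The maximum over the interval is 191/3, attained at w = -4.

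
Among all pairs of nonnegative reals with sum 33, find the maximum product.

1089/4

With x + y = 33, the product is P(x) = x(33 − x).
P'(x) = 33 − 2x = 0 gives x = 33/2; P'' = −2 < 0, so this is the maximum.
P = 33/2·33/2 = 1089/4.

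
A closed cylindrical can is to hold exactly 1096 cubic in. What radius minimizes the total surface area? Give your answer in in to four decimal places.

With radius r and height h, πr²h = 1096 so h = 1096/(πr²), and S(r) = 2πr² + 2πrh = 2πr² + 2·1096/r.
S'(r) = 4πr − 2·1096/r² = 0 ⇒ r³ = 1096/(2π), so r ≈ 5.5874 and h = 2r ≈ 11.1748.
S''(r) = 4π + 4·1096/r³ > 0, so this is the minimum; S ≈ 588.4663.

5.5874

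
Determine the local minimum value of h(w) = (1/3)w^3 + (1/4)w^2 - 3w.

Critical points: h'(w) = w^2 + (1/2)w - 3 vanishes at w = -2, 3/2.
Since h''(w) = 2w + 1/2, we get h''(-2) = -7/2 < 0 ⇒ local maximum; h''(3/2) = 7/2 > 0 ⇒ local minimum.
So the local minimum value is h(3/2) = -45/16.

-45/16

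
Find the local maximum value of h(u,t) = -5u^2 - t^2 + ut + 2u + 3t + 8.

207/19

∂h/∂u = -10u + t + 2 = 0 and ∂h/∂t = u - 2t + 3 = 0, so (u, t) = (7/19, 32/19).
The Hessian has h_{uu} = -10, h_{tt} = -2, h_{ut} = 1, giving D = 19 > 0 with h_{uu} < 0, so the point is a local maximum.
h(7/19, 32/19) = 207/19.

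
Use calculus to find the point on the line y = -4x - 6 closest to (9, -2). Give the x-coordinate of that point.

Minimize D(x)^2 = (x - 9)^2 + (-4x - 4)^2.
d/dx[D^2] = 2(x - 9) + 2·(-4)·(-4x - 4) = 0 ⇒ x = -7/17.
Then y = -74/17 and the distance is √(1600/17) ≈ 9.7014.

-7/17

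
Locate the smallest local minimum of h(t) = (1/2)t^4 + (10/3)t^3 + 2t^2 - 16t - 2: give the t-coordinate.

h'(t) = 2t^3 + 10t^2 + 4t - 16. Setting h'(t) = 0 gives t ∈ {-4, -2, 1}.
Second-derivative test with h''(t) = 6t^2 + 20t + 4: h''(-4) = 20 > 0 ⇒ local minimum; h''(-2) = -12 < 0 ⇒ local maximum; h''(1) = 30 > 0 ⇒ local minimum.
So the smallest local minimum value is h(1) = -73/6.

1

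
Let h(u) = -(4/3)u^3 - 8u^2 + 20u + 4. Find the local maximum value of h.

44/3

Critical points: h'(u) = -4u^2 - 16u + 20 vanishes at u = -5, 1.
Second-derivative test with h''(u) = -8u - 16: h''(-5) = 24 > 0 ⇒ local minimum; h''(1) = -24 < 0 ⇒ local maximum.
The local maximum is h(1) = 44/3.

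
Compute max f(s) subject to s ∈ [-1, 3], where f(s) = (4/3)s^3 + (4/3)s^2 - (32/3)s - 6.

10

Differentiating, f'(s) = 4s^2 + (8/3)s - 32/3; whose only zero in [-1, 3] is s = 4/3.
Candidates: f(-1) = 14/3, f(4/3) = -1190/81, f(3) = 10.
The maximum over the interval is 10, attained at s = 3.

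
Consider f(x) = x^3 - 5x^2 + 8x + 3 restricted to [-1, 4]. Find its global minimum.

Differentiating, f'(x) = 3x^2 - 10x + 8; which vanishes at x = 4/3 and x = 2.
Compare values at every candidate in [-1, 4]: f(-1) = -11, f(4/3) = 193/27, f(2) = 7, f(4) = 19.
Hence the absolute minimum is -11 at x = -1.

-11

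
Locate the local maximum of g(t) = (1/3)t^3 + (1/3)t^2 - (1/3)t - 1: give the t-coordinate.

-1

g'(t) = t^2 + (2/3)t - 1/3. Setting g'(t) = 0 gives t ∈ {-1, 1/3}.
Since g''(t) = 2t + 2/3, we get g''(-1) = -4/3 < 0 ⇒ local maximum; g''(1/3) = 4/3 > 0 ⇒ local minimum.
Thus g has its local maximum at t = -1, with value -2/3.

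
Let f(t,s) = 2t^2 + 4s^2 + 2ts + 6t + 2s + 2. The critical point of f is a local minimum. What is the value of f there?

-18/7

∂f/∂t = 4t + 2s + 6 = 0 and ∂f/∂s = 2t + 8s + 2 = 0, so (t, s) = (-11/7, 1/7).
The Hessian has f_{tt} = 4, f_{ss} = 8, f_{ts} = 2, giving D = 28 > 0 with f_{tt} > 0, so the point is a local minimum.
f(-11/7, 1/7) = -18/7.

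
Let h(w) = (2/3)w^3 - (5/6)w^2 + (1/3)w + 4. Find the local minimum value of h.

h'(w) = 2w^2 - (5/3)w + 1/3 = 0 at w = 1/3, 1/2.
Since h''(w) = 4w - 5/3, we get h''(1/3) = -1/3 < 0 ⇒ local maximum; h''(1/2) = 1/3 > 0 ⇒ local minimum.
The local minimum is h(1/2) = 97/24.

97/24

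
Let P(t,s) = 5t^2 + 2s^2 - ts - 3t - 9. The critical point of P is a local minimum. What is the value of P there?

∂P/∂t = 10t - s - 3 = 0 and ∂P/∂s = -t + 4s = 0, so (t, s) = (4/13, 1/13).
The Hessian has P_{tt} = 10, P_{ss} = 4, P_{ts} = -1, giving D = 39 > 0 with P_{tt} > 0, so the point is a local minimum.
P(4/13, 1/13) = -123/13.

-123/13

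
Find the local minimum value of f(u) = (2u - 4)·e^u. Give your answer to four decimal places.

-5.4366

By the product rule, f'(u) = (2u - 2)·e^u. Since e^u > 0, the only critical point is u = 1.
f''(1) has the same sign as 2 > 0, so this is a local minimum.
f(1) = (-2)·e^(1) ≈ -5.4366.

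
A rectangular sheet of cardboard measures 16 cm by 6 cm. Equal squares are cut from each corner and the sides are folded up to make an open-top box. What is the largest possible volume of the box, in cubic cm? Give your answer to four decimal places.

59.2593

With cut size x, the volume is V(x) = x(16 − 2x)(6 − 2x) for 0 < x < 3.
V'(x) = 12x^2 − 88x + 96. Setting V'(x) = 0 gives x ≈ 1.3333 (the root in (0, 3)).
V''(x) = 24x − 88 is negative there, so this is the maximum; V ≈ 59.2593.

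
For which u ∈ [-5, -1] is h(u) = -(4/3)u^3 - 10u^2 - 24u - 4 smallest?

-1

The derivative is -4u^2 - 20u - 24, which vanishes at u = -3 and u = -2.
Compare values at every candidate in [-5, -1]: h(-5) = 98/3; h(-3) = 14; h(-2) = 44/3; h(-1) = 34/3.
Hence the absolute minimum is 34/3 at u = -1.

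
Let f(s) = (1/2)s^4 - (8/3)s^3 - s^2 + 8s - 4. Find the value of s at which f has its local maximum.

f'(s) = 2s^3 - 8s^2 - 2s + 8 = 0 at s = -1, 1, 4.
Second-derivative test with f''(s) = 6s^2 - 16s - 2: f''(-1) = 20 > 0 ⇒ local minimum; f''(1) = -12 < 0 ⇒ local maximum; f''(4) = 30 > 0 ⇒ local minimum.
Thus f has its local maximum at s = 1, with value 5/6.

1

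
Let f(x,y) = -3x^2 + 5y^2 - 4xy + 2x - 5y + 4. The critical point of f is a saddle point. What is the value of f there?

11/4

∂f/∂x = -6x - 4y + 2 = 0 and ∂f/∂y = -4x + 10y - 5 = 0, so (x, y) = (0, 1/2).
The Hessian has f_{xx} = -6, f_{yy} = 10, f_{xy} = -4, giving D = -76 < 0, so the point is a saddle point.
f(0, 1/2) = 11/4.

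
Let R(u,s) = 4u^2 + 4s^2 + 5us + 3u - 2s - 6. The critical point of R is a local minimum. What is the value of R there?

-316/39

∂R/∂u = 8u + 5s + 3 = 0 and ∂R/∂s = 5u + 8s - 2 = 0, so (u, s) = (-34/39, 31/39).
The Hessian has R_{uu} = 8, R_{ss} = 8, R_{us} = 5, giving D = 39 > 0 with R_{uu} > 0, so the point is a local minimum.
R(-34/39, 31/39) = -316/39.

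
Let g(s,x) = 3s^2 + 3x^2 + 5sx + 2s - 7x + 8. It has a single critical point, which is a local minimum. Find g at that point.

∂g/∂s = 6s + 5x + 2 = 0 and ∂g/∂x = 5s + 6x - 7 = 0, so (s, x) = (-47/11, 52/11).
The Hessian has g_{ss} = 6, g_{xx} = 6, g_{sx} = 5, giving D = 11 > 0 with g_{ss} > 0, so the point is a local minimum.
g(-47/11, 52/11) = -141/11.

-141/11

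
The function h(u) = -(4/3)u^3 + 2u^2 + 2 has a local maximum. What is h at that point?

8/3

h'(u) = -4u^2 + 4u = 0 at u = 0, 1.
Since h''(u) = -8u + 4, we get h''(0) = 4 > 0 ⇒ local minimum; h''(1) = -4 < 0 ⇒ local maximum.
So the local maximum value is h(1) = 8/3.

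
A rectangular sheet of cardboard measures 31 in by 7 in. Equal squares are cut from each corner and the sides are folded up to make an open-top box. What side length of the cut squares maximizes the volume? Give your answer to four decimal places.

1.6400

With cut size x, the volume is V(x) = x(31 − 2x)(7 − 2x) for 0 < x < 3.5.
V'(x) = 12x^2 − 152x + 217. Setting V'(x) = 0 gives x ≈ 1.6400 (the root in (0, 3.5)).
V''(x) = 24x − 152 is negative there, so this is the maximum; V ≈ 169.1142.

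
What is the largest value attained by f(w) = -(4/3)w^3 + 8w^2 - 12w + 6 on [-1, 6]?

Differentiating, f'(w) = -4w^2 + 16w - 12; which vanishes at w = 1 and w = 3.
Compare values at every candidate in [-1, 6]: f(-1) = 82/3, f(1) = 2/3, f(3) = 6, f(6) = -66.
So the maximum is f(-1) = 82/3.

82/3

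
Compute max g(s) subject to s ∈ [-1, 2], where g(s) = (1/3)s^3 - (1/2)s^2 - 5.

Differentiating, g'(s) = s^2 - s; which vanishes at s = 0 and s = 1.
Compare values at every candidate in [-1, 2]: g(-1) = -35/6, g(0) = -5, g(1) = -31/6, g(2) = -13/3.
The maximum over the interval is -13/3, attained at s = 2.

-13/3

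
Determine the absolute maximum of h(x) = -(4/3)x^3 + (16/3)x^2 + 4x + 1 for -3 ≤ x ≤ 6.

h'(x) = -4x^2 + (32/3)x + 4, which vanishes at x = -1/3 and x = 3.
Evaluating at the critical points and endpoints: h(-3) = 73; h(-1/3) = 25/81; h(3) = 25; h(6) = -71.
The maximum over the interval is 73, attained at x = -3.

73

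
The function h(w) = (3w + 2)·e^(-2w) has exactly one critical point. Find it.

-1/6

h'(w) = 3·e^(-2w) + (3w + 2)·(-2)·e^(-2w) = (-6w - 1)·e^(-2w). Since e^(-2w) > 0, the only critical point is w = -1/6.
h''(-1/6) has the same sign as -6 < 0, so this is a local maximum.
h(-1/6) = (3/2)·e^(1/3) ≈ 2.0934.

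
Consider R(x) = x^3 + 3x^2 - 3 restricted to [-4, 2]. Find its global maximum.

17

Differentiating, R'(x) = 3x^2 + 6x; which vanishes at x = -2 and x = 0.
Compare values at every candidate in [-4, 2]: R(-4) = -19,  R(-2) = 1,  R(0) = -3,  R(2) = 17.
The maximum over the interval is 17, attained at x = 2.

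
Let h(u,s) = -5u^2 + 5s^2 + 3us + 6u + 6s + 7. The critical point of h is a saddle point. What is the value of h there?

655/109

∂h/∂u = -10u + 3s + 6 = 0 and ∂h/∂s = 3u + 10s + 6 = 0, so (u, s) = (42/109, -78/109).
The Hessian has h_{uu} = -10, h_{ss} = 10, h_{us} = 3, giving D = -109 < 0, so the point is a saddle point.
h(42/109, -78/109) = 655/109.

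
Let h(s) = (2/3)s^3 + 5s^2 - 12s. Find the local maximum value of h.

Critical points: h'(s) = 2s^2 + 10s - 12 vanishes at s = -6, 1.
Second-derivative test with h''(s) = 4s + 10: h''(-6) = -14 < 0 ⇒ local maximum; h''(1) = 14 > 0 ⇒ local minimum.
Thus h has its local maximum at s = -6, with value 108.

108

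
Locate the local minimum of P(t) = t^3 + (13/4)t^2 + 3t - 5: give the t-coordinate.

P'(t) = 3t^2 + (13/2)t + 3 = 0 at t = -3/2, -2/3.
Second-derivative test with P''(t) = 6t + 13/2: P''(-3/2) = -5/2 < 0 ⇒ local maximum; P''(-2/3) = 5/2 > 0 ⇒ local minimum.
So the local minimum value is P(-2/3) = -158/27.

-2/3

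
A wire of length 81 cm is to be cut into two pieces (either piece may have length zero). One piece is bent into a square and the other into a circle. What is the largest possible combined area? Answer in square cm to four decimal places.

Let x be the length used for the square. Square side x/4; circle radius (81−x)/(2π).
A(x) = (x/4)² + π·((81−x)/(2π))² = x²/16 + (81−x)²/(4π) for 0 ≤ x ≤ 81. A'(x) = x/8 − (81−x)/(2π) = 0 gives x = 4·81/(π+4) ≈ 45.3680.
A'' > 0, so the interior critical point is a minimum; the maximum is at an endpoint. A(0) = 522.1078 and A(81) = 410.0625, so the largest area is 522.1078.

522.1078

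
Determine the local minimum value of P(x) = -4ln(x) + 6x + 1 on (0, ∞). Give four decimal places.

6.6219

P'(x) = -4/x + 6 = 0 gives x = 2/3.
P''(x) = 4/x², which is positive for x > 0, so this is a local minimum.
P(2/3) = -4·ln(2/3) + 4 + 1 ≈ 6.6219.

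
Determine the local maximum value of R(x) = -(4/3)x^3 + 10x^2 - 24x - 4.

-22

Critical points: R'(x) = -4x^2 + 20x - 24 vanishes at x = 2, 3.
R''(x) = -8x + 20. R''(2) = 4 > 0 ⇒ local minimum; R''(3) = -4 < 0 ⇒ local maximum.
Thus R has its local maximum at x = 3, with value -22.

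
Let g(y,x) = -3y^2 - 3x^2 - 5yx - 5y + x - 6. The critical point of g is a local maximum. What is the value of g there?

37/11

∂g/∂y = -6y - 5x - 5 = 0 and ∂g/∂x = -5y - 6x + 1 = 0, so (y, x) = (-35/11, 31/11).
The Hessian has g_{yy} = -6, g_{xx} = -6, g_{yx} = -5, giving D = 11 > 0 with g_{yy} < 0, so the point is a local maximum.
g(-35/11, 31/11) = 37/11.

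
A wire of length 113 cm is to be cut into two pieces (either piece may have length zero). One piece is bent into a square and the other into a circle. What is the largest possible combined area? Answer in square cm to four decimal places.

Let x be the length used for the square. Square side x/4; circle radius (113−x)/(2π).
A(x) = (x/4)² + π·((113−x)/(2π))² = x²/16 + (113−x)²/(4π) for 0 ≤ x ≤ 113. A'(x) = x/8 − (113−x)/(2π) = 0 gives x = 4·113/(π+4) ≈ 63.2912.
A'' > 0, so the interior critical point is a minimum; the maximum is at an endpoint. A(0) = 1016.1247 and A(113) = 798.0625, so the largest area is 1016.1247.

1016.1247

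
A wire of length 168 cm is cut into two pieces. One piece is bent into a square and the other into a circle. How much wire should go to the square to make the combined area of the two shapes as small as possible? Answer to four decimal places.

94.0967

Let x be the length used for the square. Square side x/4; circle radius (168−x)/(2π).
A(x) = (x/4)² + π·((168−x)/(2π))² = x²/16 + (168−x)²/(4π) for 0 ≤ x ≤ 168. A'(x) = x/8 − (168−x)/(2π) = 0 gives x = 4·168/(π+4) ≈ 94.0967.
A'' = 1/8 + 1/(2π) > 0, so this gives the minimum combined area; x ≈ 94.0967 cm to the square.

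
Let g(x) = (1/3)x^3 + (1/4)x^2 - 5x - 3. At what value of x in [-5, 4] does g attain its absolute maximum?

-5/2

g'(x) = x^2 + (1/2)x - 5, which vanishes at x = -5/2 and x = 2.
Compare values at every candidate in [-5, 4]: g(-5) = -161/12, g(-5/2) = 281/48, g(2) = -28/3, g(4) = 7/3.
The maximum over the interval is 281/48, attained at x = -5/2.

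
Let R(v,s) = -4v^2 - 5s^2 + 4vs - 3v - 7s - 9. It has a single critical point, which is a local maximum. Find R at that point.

∂R/∂v = -8v + 4s - 3 = 0 and ∂R/∂s = 4v - 10s - 7 = 0, so (v, s) = (-29/32, -17/16).
The Hessian has R_{vv} = -8, R_{ss} = -10, R_{vs} = 4, giving D = 64 > 0 with R_{vv} < 0, so the point is a local maximum.
R(-29/32, -17/16) = -251/64.

-251/64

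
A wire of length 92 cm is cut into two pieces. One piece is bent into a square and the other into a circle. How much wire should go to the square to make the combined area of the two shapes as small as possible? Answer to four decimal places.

51.5291

Let x be the length used for the square. Square side x/4; circle radius (92−x)/(2π).
A(x) = (x/4)² + π·((92−x)/(2π))² = x²/16 + (92−x)²/(4π) for 0 ≤ x ≤ 92. A'(x) = x/8 − (92−x)/(2π) = 0 gives x = 4·92/(π+4) ≈ 51.5291.
A'' = 1/8 + 1/(2π) > 0, so this gives the minimum combined area; x ≈ 51.5291 cm to the square.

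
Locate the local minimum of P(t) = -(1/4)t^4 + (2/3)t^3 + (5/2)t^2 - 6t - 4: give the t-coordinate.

P'(t) = -t^3 + 2t^2 + 5t - 6. Setting P'(t) = 0 gives t ∈ {-2, 1, 3}.
Since P''(t) = -3t^2 + 4t + 5, we get P''(-2) = -15 < 0 ⇒ local maximum; P''(1) = 6 > 0 ⇒ local minimum; P''(3) = -10 < 0 ⇒ local maximum.
Thus P has its local minimum at t = 1, with value -85/12.

1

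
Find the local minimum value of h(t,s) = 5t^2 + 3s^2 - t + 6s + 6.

∂h/∂t = 10t - 1 = 0 and ∂h/∂s = 6s + 6 = 0, so (t, s) = (1/10, -1).
The Hessian has h_{tt} = 10, h_{ss} = 6, h_{ts} = 0, giving D = 60 > 0 with h_{tt} > 0, so the point is a local minimum.
h(1/10, -1) = 59/20.

59/20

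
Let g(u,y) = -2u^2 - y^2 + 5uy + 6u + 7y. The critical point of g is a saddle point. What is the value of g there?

-344/17

∂g/∂u = -4u + 5y + 6 = 0 and ∂g/∂y = 5u - 2y + 7 = 0, so (u, y) = (-47/17, -58/17).
The Hessian has g_{uu} = -4, g_{yy} = -2, g_{uy} = 5, giving D = -17 < 0, so the point is a saddle point.
g(-47/17, -58/17) = -344/17.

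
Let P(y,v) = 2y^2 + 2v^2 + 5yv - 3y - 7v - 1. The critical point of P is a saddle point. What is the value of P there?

∂P/∂y = 4y + 5v - 3 = 0 and ∂P/∂v = 5y + 4v - 7 = 0, so (y, v) = (23/9, -13/9).
The Hessian has P_{yy} = 4, P_{vv} = 4, P_{yv} = 5, giving D = -9 < 0, so the point is a saddle point.
P(23/9, -13/9) = 2/9.

2/9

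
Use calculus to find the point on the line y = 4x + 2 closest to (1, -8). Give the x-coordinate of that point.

Minimize D(x)^2 = (x - 1)^2 + (4x + 10)^2.
d/dx[D^2] = 2(x - 1) + 2·4·(4x + 10) = 0 ⇒ x = -39/17.
Then y = -122/17 and the distance is √(196/17) ≈ 3.3955.

-39/17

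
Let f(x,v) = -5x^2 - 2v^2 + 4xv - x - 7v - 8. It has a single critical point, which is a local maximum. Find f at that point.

∂f/∂x = -10x + 4v - 1 = 0 and ∂f/∂v = 4x - 4v - 7 = 0, so (x, v) = (-4/3, -37/12).
The Hessian has f_{xx} = -10, f_{vv} = -4, f_{xv} = 4, giving D = 24 > 0 with f_{xx} < 0, so the point is a local maximum.
f(-4/3, -37/12) = 83/24.

83/24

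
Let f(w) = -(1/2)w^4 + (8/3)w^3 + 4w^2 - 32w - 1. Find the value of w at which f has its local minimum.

f'(w) = -2w^3 + 8w^2 + 8w - 32. Setting f'(w) = 0 gives w ∈ {-2, 2, 4}.
Since f''(w) = -6w^2 + 16w + 8, we get f''(-2) = -48 < 0 ⇒ local maximum; f''(2) = 16 > 0 ⇒ local minimum; f''(4) = -24 < 0 ⇒ local maximum.
Thus f has its local minimum at w = 2, with value -107/3.

2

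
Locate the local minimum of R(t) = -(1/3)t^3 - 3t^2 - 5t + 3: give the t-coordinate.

R'(t) = -t^2 - 6t - 5 = 0 at t = -5, -1.
R''(t) = -2t - 6. R''(-5) = 4 > 0 ⇒ local minimum; R''(-1) = -4 < 0 ⇒ local maximum.
So the local minimum value is R(-5) = -16/3.

-5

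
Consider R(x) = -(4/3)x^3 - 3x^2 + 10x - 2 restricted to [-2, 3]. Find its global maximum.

R'(x) = -4x^2 - 6x + 10, whose only zero in [-2, 3] is x = 1.
Candidates: R(-2) = -70/3,  R(1) = 11/3,  R(3) = -35.
So the maximum is R(1) = 11/3.

11/3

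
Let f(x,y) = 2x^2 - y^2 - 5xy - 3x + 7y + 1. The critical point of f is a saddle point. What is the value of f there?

17/33

∂f/∂x = 4x - 5y - 3 = 0 and ∂f/∂y = -5x - 2y + 7 = 0, so (x, y) = (41/33, 13/33).
The Hessian has f_{xx} = 4, f_{yy} = -2, f_{xy} = -5, giving D = -33 < 0, so the point is a saddle point.
f(41/33, 13/33) = 17/33.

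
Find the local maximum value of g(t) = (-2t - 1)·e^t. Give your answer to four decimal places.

0.4463

g'(t) = (-2)·e^t + (-2t - 1)·1·e^t = (-2t - 3)·e^t. Since e^t > 0, the only critical point is t = -3/2.
g''(-3/2) has the same sign as -2 < 0, so this is a local maximum.
g(-3/2) = (2)·e^(-3/2) ≈ 0.4463.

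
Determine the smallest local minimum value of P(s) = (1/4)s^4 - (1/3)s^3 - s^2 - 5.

-23/3

P'(s) = s^3 - s^2 - 2s. Setting P'(s) = 0 gives s ∈ {-1, 0, 2}.
Since P''(s) = 3s^2 - 2s - 2, we get P''(-1) = 3 > 0 ⇒ local minimum; P''(0) = -2 < 0 ⇒ local maximum; P''(2) = 6 > 0 ⇒ local minimum.
Thus P has its smallest local minimum at s = 2, with value -23/3.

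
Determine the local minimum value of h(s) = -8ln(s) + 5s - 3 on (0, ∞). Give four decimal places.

h'(s) = -8/s + 5 = 0 gives s = 8/5.
h''(s) = 8/s², which is positive for s > 0, so this is a local minimum.
h(8/5) = -8·ln(8/5) + 8 - 3 ≈ 1.2400.

1.2400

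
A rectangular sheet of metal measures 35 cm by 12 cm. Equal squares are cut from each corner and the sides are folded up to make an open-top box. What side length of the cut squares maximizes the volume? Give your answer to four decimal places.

2.6990

With cut size x, the volume is V(x) = x(35 − 2x)(12 − 2x) for 0 < x < 6.
V'(x) = 12x^2 − 188x + 420. Setting V'(x) = 0 gives x ≈ 2.6990 (the root in (0, 6)).
V''(x) = 24x − 188 is negative there, so this is the maximum; V ≈ 527.4721.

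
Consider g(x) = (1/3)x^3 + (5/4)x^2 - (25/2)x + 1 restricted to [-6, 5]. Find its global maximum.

The derivative is x^2 + (5/2)x - 25/2, which vanishes at x = -5 and x = 5/2.
Evaluating at the critical points and endpoints: g(-6) = 49, g(-5) = 637/12, g(5/2) = -827/48, g(5) = 137/12.
The maximum over the interval is 637/12, attained at x = -5.

637/12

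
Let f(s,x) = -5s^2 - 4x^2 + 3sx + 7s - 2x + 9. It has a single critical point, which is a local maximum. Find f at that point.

813/71

∂f/∂s = -10s + 3x + 7 = 0 and ∂f/∂x = 3s - 8x - 2 = 0, so (s, x) = (50/71, 1/71).
The Hessian has f_{ss} = -10, f_{xx} = -8, f_{sx} = 3, giving D = 71 > 0 with f_{ss} < 0, so the point is a local maximum.
f(50/71, 1/71) = 813/71.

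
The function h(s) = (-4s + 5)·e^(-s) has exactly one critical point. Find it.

9/4

By the product rule, h'(s) = (4s - 9)·e^(-s). Since e^(-s) > 0, the only critical point is s = 9/4.
h''(9/4) has the same sign as 4 > 0, so this is a local minimum.
h(9/4) = (-4)·e^(-9/4) ≈ -0.4216.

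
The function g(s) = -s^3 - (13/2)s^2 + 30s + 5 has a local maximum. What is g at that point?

1745/54

g'(s) = -3s^2 - 13s + 30 = 0 at s = -6, 5/3.
g''(s) = -6s - 13. g''(-6) = 23 > 0 ⇒ local minimum; g''(5/3) = -23 < 0 ⇒ local maximum.
So the local maximum value is g(5/3) = 1745/54.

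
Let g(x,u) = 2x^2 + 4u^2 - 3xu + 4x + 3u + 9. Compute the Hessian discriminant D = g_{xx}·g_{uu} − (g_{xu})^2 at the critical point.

∂g/∂x = 4x - 3u + 4 = 0 and ∂g/∂u = -3x + 8u + 3 = 0, so (x, u) = (-41/23, -24/23).
The Hessian has g_{xx} = 4, g_{uu} = 8, g_{xu} = -3, giving D = 23 > 0 with g_{xx} > 0, so the point is a local minimum.
D = (4)·(8) − (-3)^2 = 23.

23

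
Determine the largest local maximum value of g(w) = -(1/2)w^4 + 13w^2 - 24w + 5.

g'(w) = -2w^3 + 26w - 24. Setting g'(w) = 0 gives w ∈ {-4, 1, 3}.
Since g''(w) = -6w^2 + 26, we get g''(-4) = -70 < 0 ⇒ local maximum; g''(1) = 20 > 0 ⇒ local minimum; g''(3) = -28 < 0 ⇒ local maximum.
The largest local maximum is g(-4) = 181.

181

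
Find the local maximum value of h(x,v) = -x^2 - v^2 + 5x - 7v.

37/2

∂h/∂x = -2x + 5 = 0 and ∂h/∂v = -2v - 7 = 0, so (x, v) = (5/2, -7/2).
The Hessian has h_{xx} = -2, h_{vv} = -2, h_{xv} = 0, giving D = 4 > 0 with h_{xx} < 0, so the point is a local maximum.
h(5/2, -7/2) = 37/2.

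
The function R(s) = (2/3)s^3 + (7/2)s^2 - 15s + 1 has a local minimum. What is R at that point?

-91/8

R'(s) = 2s^2 + 7s - 15. Setting R'(s) = 0 gives s ∈ {-5, 3/2}.
R''(s) = 4s + 7. R''(-5) = -13 < 0 ⇒ local maximum; R''(3/2) = 13 > 0 ⇒ local minimum.
Thus R has its local minimum at s = 3/2, with value -91/8.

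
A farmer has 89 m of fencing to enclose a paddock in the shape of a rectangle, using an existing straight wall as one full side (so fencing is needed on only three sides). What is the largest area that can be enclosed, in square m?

7921/8

Let the sides perpendicular to the wall have length x and the parallel side y, so 2x + y = 89 and the area is A = xy = x(89 − 2x).
A'(x) = 89 − 4x = 0 gives x = 89/4, and A''(x) = −4 < 0 confirms a maximum.
Then y = 89 − 2·89/4 = 89/2 and A = 7921/8.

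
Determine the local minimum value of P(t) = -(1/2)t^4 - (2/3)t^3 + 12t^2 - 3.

P'(t) = -2t^3 - 2t^2 + 24t = 0 at t = -4, 0, 3.
P''(t) = -6t^2 - 4t + 24. P''(-4) = -56 < 0 ⇒ local maximum; P''(0) = 24 > 0 ⇒ local minimum; P''(3) = -42 < 0 ⇒ local maximum.
The local minimum is P(0) = -3.

-3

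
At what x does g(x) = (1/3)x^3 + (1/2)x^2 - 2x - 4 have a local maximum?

-2

Critical points: g'(x) = x^2 + x - 2 vanishes at x = -2, 1.
Since g''(x) = 2x + 1, we get g''(-2) = -3 < 0 ⇒ local maximum; g''(1) = 3 > 0 ⇒ local minimum.
So the local maximum value is g(-2) = -2/3.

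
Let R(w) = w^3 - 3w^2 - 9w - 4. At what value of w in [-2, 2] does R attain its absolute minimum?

2

R'(w) = 3w^2 - 6w - 9, whose only zero in [-2, 2] is w = -1.
Evaluating at the critical points and endpoints: R(-2) = -6; R(-1) = 1; R(2) = -26.
So the minimum is R(2) = -26.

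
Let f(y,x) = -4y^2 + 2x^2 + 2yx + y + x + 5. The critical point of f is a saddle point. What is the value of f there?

44/9

∂f/∂y = -8y + 2x + 1 = 0 and ∂f/∂x = 2y + 4x + 1 = 0, so (y, x) = (1/18, -5/18).
The Hessian has f_{yy} = -8, f_{xx} = 4, f_{yx} = 2, giving D = -36 < 0, so the point is a saddle point.
f(1/18, -5/18) = 44/9.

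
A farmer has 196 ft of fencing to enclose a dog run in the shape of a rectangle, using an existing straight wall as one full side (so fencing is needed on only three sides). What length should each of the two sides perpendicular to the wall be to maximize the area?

49

Let the sides perpendicular to the wall have length x and the parallel side y, so 2x + y = 196 and the area is A = xy = x(196 − 2x).
A'(x) = 196 − 4x = 0 gives x = 49, and A''(x) = −4 < 0 confirms a maximum.
Then y = 196 − 2·49 = 98 and A = 4802.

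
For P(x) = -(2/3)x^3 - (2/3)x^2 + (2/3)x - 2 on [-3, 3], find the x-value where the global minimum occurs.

3

P'(x) = -2x^2 - (4/3)x + 2/3, which vanishes at x = -1 and x = 1/3.
Candidates: P(-3) = 8, P(-1) = -8/3, P(1/3) = -152/81, P(3) = -24.
So the minimum is P(3) = -24.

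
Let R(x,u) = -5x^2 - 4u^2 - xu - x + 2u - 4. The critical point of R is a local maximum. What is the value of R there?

-290/79

∂R/∂x = -10x - u - 1 = 0 and ∂R/∂u = -x - 8u + 2 = 0, so (x, u) = (-10/79, 21/79).
The Hessian has R_{xx} = -10, R_{uu} = -8, R_{xu} = -1, giving D = 79 > 0 with R_{xx} < 0, so the point is a local maximum.
R(-10/79, 21/79) = -290/79.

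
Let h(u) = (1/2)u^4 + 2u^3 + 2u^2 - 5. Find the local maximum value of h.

-9/2

h'(u) = 2u^3 + 6u^2 + 4u. Setting h'(u) = 0 gives u ∈ {-2, -1, 0}.
h''(u) = 6u^2 + 12u + 4. h''(-2) = 4 > 0 ⇒ local minimum; h''(-1) = -2 < 0 ⇒ local maximum; h''(0) = 4 > 0 ⇒ local minimum.
Thus h has its local maximum at u = -1, with value -9/2.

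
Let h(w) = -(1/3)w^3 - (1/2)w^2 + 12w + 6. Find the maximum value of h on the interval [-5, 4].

57/2

h'(w) = -w^2 - w + 12, which vanishes at w = -4 and w = 3.
Candidates: h(-5) = -149/6; h(-4) = -86/3; h(3) = 57/2; h(4) = 74/3.
Hence the absolute maximum is 57/2 at w = 3.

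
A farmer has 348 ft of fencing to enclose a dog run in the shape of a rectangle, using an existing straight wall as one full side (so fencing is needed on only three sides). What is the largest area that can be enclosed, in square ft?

Let the sides perpendicular to the wall have length x and the parallel side y, so 2x + y = 348 and the area is A = xy = x(348 − 2x).
A'(x) = 348 − 4x = 0 gives x = 87, and A''(x) = −4 < 0 confirms a maximum.
Then y = 348 − 2·87 = 174 and A = 15138.

15138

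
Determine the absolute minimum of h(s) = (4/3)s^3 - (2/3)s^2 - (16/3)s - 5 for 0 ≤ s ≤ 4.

h'(s) = 4s^2 - (4/3)s - 16/3, whose only zero in [0, 4] is s = 4/3.
Compare values at every candidate in [0, 4]: h(0) = -5; h(4/3) = -821/81; h(4) = 145/3.
So the minimum is h(4/3) = -821/81.

-821/81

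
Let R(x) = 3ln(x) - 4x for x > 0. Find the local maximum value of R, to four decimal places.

R'(x) = 3/x − 4 = 0 gives x = 3/4.
R''(x) = -3/x², which is negative for x > 0, so this is a local maximum.
R(3/4) = 3·ln(3/4) - 3 ≈ -3.8630.

-3.8630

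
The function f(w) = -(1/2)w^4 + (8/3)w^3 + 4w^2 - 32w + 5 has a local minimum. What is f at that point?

-89/3

Critical points: f'(w) = -2w^3 + 8w^2 + 8w - 32 vanishes at w = -2, 2, 4.
f''(w) = -6w^2 + 16w + 8. f''(-2) = -48 < 0 ⇒ local maximum; f''(2) = 16 > 0 ⇒ local minimum; f''(4) = -24 < 0 ⇒ local maximum.
So the local minimum value is f(2) = -89/3.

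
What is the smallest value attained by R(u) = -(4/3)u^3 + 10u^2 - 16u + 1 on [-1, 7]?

Differentiating, R'(u) = -4u^2 + 20u - 16; which vanishes at u = 1 and u = 4.
Evaluating at the critical points and endpoints: R(-1) = 85/3, R(1) = -19/3, R(4) = 35/3, R(7) = -235/3.
So the minimum is R(7) = -235/3.

-235/3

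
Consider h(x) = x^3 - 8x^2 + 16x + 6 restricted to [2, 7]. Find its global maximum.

Differentiating, h'(x) = 3x^2 - 16x + 16; whose only zero in [2, 7] is x = 4.
Compare values at every candidate in [2, 7]: h(2) = 14; h(4) = 6; h(7) = 69.
So the maximum is h(7) = 69.

69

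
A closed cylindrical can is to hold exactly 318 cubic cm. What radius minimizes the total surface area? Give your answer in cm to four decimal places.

With radius r and height h, πr²h = 318 so h = 318/(πr²), and S(r) = 2πr² + 2πrh = 2πr² + 2·318/r.
S'(r) = 4πr − 2·318/r² = 0 ⇒ r³ = 318/(2π), so r ≈ 3.6990 and h = 2r ≈ 7.3980.
S''(r) = 4π + 4·318/r³ > 0, so this is the minimum; S ≈ 257.9087.

3.6990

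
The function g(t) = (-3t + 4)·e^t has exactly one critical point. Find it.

Differentiating with the product rule gives g'(t) = (-3t + 1)·e^t. Since e^t > 0, the only critical point is t = 1/3.
g''(1/3) has the same sign as -3 < 0, so this is a local maximum.
g(1/3) = (3)·e^(1/3) ≈ 4.1868.

1/3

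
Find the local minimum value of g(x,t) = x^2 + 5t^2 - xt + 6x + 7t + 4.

∂g/∂x = 2x - t + 6 = 0 and ∂g/∂t = -x + 10t + 7 = 0, so (x, t) = (-67/19, -20/19).
The Hessian has g_{xx} = 2, g_{tt} = 10, g_{xt} = -1, giving D = 19 > 0 with g_{xx} > 0, so the point is a local minimum.
g(-67/19, -20/19) = -195/19.

-195/19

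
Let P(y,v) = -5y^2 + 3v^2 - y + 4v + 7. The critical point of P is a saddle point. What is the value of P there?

343/60

∂P/∂y = -10y - 1 = 0 and ∂P/∂v = 6v + 4 = 0, so (y, v) = (-1/10, -2/3).
The Hessian has P_{yy} = -10, P_{vv} = 6, P_{yv} = 0, giving D = -60 < 0, so the point is a saddle point.
P(-1/10, -2/3) = 343/60.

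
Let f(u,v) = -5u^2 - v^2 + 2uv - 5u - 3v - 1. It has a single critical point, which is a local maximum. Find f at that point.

21/4

∂f/∂u = -10u + 2v - 5 = 0 and ∂f/∂v = 2u - 2v - 3 = 0, so (u, v) = (-1, -5/2).
The Hessian has f_{uu} = -10, f_{vv} = -2, f_{uv} = 2, giving D = 16 > 0 with f_{uu} < 0, so the point is a local maximum.
f(-1, -5/2) = 21/4.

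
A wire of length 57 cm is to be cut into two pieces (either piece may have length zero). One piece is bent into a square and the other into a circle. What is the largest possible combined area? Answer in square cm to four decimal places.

Let x be the length used for the square. Square side x/4; circle radius (57−x)/(2π).
A(x) = (x/4)² + π·((57−x)/(2π))² = x²/16 + (57−x)²/(4π) for 0 ≤ x ≤ 57. A'(x) = x/8 − (57−x)/(2π) = 0 gives x = 4·57/(π+4) ≈ 31.9257.
A'' > 0, so the interior critical point is a minimum; the maximum is at an endpoint. A(0) = 258.5472 and A(57) = 203.0625, so the largest area is 258.5472.

258.5472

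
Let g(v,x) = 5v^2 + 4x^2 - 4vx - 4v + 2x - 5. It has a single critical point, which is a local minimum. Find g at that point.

∂g/∂v = 10v - 4x - 4 = 0 and ∂g/∂x = -4v + 8x + 2 = 0, so (v, x) = (3/8, -1/16).
The Hessian has g_{vv} = 10, g_{xx} = 8, g_{vx} = -4, giving D = 64 > 0 with g_{vv} > 0, so the point is a local minimum.
g(3/8, -1/16) = -93/16.

-93/16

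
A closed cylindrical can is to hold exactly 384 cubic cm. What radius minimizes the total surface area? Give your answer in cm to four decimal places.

With radius r and height h, πr²h = 384 so h = 384/(πr²), and S(r) = 2πr² + 2πrh = 2πr² + 2·384/r.
S'(r) = 4πr − 2·384/r² = 0 ⇒ r³ = 384/(2π), so r ≈ 3.9390 and h = 2r ≈ 7.8780.
S''(r) = 4π + 4·384/r³ > 0, so this is the minimum; S ≈ 292.4615.

3.9390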